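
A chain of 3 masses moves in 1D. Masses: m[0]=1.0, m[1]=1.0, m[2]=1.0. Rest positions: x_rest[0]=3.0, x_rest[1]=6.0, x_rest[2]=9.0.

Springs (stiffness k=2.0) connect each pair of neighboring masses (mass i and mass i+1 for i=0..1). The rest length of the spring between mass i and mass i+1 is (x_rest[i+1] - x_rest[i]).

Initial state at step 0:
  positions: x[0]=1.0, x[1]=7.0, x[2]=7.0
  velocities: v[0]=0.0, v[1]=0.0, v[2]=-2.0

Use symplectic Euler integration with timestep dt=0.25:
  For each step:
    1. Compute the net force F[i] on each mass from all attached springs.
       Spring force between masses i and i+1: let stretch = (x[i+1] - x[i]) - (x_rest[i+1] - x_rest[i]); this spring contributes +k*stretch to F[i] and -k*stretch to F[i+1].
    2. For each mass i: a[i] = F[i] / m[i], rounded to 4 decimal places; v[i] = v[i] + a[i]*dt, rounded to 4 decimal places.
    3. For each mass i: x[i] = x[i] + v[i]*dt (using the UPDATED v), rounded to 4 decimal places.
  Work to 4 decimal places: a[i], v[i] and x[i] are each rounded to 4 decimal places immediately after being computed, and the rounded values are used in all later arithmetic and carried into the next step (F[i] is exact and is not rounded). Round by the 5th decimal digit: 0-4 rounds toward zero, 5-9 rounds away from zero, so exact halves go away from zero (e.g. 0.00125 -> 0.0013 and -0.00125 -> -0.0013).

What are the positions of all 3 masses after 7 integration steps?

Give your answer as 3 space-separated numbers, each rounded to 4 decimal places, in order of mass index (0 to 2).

Step 0: x=[1.0000 7.0000 7.0000] v=[0.0000 0.0000 -2.0000]
Step 1: x=[1.3750 6.2500 6.8750] v=[1.5000 -3.0000 -0.5000]
Step 2: x=[1.9844 4.9688 7.0469] v=[2.4375 -5.1250 0.6875]
Step 3: x=[2.5918 3.5743 7.3340] v=[2.4297 -5.5782 1.1485]
Step 4: x=[2.9471 2.5269 7.5262] v=[1.4210 -4.1896 0.7687]
Step 5: x=[2.8748 2.1569 7.4685] v=[-0.2891 -1.4799 -0.2310]
Step 6: x=[2.3378 2.5406 7.1218] v=[-2.1481 1.5349 -1.3868]
Step 7: x=[1.4511 3.4716 6.5775] v=[-3.5467 3.7241 -2.1774]

Answer: 1.4511 3.4716 6.5775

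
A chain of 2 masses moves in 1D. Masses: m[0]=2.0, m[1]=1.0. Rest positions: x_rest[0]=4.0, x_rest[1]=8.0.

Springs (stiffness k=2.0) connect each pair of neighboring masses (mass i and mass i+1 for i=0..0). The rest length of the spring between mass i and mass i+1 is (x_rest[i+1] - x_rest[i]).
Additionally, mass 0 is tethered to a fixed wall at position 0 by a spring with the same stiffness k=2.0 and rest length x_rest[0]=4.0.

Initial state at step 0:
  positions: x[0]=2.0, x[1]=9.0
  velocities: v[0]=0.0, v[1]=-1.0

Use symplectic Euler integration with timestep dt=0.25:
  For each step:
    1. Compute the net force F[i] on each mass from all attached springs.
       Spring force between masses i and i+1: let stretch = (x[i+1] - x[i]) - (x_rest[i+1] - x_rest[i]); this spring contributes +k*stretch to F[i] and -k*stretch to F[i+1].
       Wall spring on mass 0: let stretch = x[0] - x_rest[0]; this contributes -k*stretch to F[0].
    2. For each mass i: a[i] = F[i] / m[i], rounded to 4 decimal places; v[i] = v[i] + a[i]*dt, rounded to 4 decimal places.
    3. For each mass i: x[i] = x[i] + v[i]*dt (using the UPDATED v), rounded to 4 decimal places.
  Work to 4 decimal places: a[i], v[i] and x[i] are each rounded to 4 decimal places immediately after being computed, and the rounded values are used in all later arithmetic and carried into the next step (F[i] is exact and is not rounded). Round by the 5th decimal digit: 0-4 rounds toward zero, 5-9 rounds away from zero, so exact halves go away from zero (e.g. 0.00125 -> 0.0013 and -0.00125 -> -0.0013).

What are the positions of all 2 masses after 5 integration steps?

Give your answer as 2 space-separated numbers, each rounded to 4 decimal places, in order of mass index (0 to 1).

Step 0: x=[2.0000 9.0000] v=[0.0000 -1.0000]
Step 1: x=[2.3125 8.3750] v=[1.2500 -2.5000]
Step 2: x=[2.8594 7.4922] v=[2.1875 -3.5313]
Step 3: x=[3.5171 6.5303] v=[2.6309 -3.8477]
Step 4: x=[4.1433 5.6917] v=[2.5049 -3.3543]
Step 5: x=[4.6074 5.1596] v=[1.8562 -2.1285]

Answer: 4.6074 5.1596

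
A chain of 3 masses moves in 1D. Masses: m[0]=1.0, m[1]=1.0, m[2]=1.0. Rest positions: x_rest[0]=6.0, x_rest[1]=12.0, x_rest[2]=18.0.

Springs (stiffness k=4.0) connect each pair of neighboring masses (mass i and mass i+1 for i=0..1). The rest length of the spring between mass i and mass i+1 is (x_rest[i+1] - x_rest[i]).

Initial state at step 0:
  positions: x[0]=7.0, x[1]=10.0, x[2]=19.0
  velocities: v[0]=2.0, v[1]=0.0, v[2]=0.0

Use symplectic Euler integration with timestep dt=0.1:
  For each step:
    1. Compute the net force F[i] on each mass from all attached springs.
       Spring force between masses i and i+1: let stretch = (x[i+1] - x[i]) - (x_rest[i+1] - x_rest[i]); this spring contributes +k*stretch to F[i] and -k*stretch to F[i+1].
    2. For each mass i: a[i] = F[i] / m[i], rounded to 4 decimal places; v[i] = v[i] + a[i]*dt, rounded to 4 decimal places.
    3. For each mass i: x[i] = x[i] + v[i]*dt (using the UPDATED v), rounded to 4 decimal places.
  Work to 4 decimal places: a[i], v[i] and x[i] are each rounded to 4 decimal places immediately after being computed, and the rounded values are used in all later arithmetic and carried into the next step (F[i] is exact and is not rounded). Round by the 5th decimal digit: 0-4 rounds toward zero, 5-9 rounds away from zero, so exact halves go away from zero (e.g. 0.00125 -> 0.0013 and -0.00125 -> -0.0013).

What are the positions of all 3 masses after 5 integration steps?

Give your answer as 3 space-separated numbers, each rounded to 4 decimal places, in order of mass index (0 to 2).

Answer: 6.5104 12.8258 17.6638

Derivation:
Step 0: x=[7.0000 10.0000 19.0000] v=[2.0000 0.0000 0.0000]
Step 1: x=[7.0800 10.2400 18.8800] v=[0.8000 2.4000 -1.2000]
Step 2: x=[7.0464 10.6992 18.6544] v=[-0.3360 4.5920 -2.2560]
Step 3: x=[6.9189 11.3305 18.3506] v=[-1.2749 6.3130 -3.0381]
Step 4: x=[6.7279 12.0661 18.0060] v=[-1.9103 7.3564 -3.4461]
Step 5: x=[6.5104 12.8258 17.6638] v=[-2.1750 7.5971 -3.4221]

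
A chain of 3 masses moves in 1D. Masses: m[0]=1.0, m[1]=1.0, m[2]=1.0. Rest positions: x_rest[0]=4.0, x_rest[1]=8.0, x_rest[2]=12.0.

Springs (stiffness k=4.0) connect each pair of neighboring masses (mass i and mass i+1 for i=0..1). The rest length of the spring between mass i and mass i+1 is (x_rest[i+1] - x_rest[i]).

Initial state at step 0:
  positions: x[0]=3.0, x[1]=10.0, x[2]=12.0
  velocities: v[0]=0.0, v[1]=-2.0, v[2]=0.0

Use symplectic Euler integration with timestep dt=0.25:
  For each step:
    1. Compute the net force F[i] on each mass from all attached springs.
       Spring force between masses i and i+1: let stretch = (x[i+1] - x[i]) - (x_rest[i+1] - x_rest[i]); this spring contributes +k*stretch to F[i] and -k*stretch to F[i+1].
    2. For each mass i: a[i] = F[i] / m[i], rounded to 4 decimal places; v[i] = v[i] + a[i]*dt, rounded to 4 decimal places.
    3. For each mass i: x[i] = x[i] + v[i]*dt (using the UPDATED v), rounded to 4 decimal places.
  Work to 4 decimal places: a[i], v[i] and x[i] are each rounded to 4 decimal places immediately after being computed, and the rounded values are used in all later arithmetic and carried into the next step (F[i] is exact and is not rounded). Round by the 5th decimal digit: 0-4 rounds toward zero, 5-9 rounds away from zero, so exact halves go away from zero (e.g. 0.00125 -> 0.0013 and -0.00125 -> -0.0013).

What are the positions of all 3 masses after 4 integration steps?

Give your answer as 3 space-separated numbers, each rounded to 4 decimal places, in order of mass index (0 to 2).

Answer: 4.4922 6.6836 11.8242

Derivation:
Step 0: x=[3.0000 10.0000 12.0000] v=[0.0000 -2.0000 0.0000]
Step 1: x=[3.7500 8.2500 12.5000] v=[3.0000 -7.0000 2.0000]
Step 2: x=[4.6250 6.4375 12.9375] v=[3.5000 -7.2500 1.7500]
Step 3: x=[4.9531 5.7969 12.7500] v=[1.3125 -2.5625 -0.7500]
Step 4: x=[4.4922 6.6836 11.8242] v=[-1.8437 3.5468 -3.7031]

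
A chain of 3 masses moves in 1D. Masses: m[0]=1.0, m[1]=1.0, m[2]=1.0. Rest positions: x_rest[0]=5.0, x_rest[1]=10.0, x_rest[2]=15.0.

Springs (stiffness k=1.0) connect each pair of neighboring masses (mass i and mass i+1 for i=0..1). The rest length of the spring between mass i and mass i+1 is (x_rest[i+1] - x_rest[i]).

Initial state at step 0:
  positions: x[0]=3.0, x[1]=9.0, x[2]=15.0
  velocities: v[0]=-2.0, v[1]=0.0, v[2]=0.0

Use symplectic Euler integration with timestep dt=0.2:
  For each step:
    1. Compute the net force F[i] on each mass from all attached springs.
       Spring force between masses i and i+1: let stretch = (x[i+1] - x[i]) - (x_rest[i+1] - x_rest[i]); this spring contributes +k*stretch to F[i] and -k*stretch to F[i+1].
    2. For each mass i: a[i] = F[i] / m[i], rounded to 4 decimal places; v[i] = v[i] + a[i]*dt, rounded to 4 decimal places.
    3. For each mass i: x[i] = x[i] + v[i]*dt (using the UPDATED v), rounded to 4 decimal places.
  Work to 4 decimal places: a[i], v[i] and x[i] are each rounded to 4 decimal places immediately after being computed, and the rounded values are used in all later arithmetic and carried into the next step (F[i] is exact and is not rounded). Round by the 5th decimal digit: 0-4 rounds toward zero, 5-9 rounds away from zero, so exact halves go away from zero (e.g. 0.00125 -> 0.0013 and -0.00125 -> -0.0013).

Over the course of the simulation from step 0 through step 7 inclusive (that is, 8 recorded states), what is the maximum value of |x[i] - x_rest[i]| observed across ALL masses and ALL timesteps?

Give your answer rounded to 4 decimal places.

Step 0: x=[3.0000 9.0000 15.0000] v=[-2.0000 0.0000 0.0000]
Step 1: x=[2.6400 9.0000 14.9600] v=[-1.8000 0.0000 -0.2000]
Step 2: x=[2.3344 8.9840 14.8816] v=[-1.5280 -0.0800 -0.3920]
Step 3: x=[2.0948 8.9379 14.7673] v=[-1.1981 -0.2304 -0.5715]
Step 4: x=[1.9289 8.8513 14.6198] v=[-0.8295 -0.4331 -0.7374]
Step 5: x=[1.8399 8.7185 14.4416] v=[-0.4450 -0.6639 -0.8911]
Step 6: x=[1.8260 8.5395 14.2345] v=[-0.0693 -0.8950 -1.0357]
Step 7: x=[1.8807 8.3198 13.9996] v=[0.2734 -1.0987 -1.1747]
Max displacement = 3.1740

Answer: 3.1740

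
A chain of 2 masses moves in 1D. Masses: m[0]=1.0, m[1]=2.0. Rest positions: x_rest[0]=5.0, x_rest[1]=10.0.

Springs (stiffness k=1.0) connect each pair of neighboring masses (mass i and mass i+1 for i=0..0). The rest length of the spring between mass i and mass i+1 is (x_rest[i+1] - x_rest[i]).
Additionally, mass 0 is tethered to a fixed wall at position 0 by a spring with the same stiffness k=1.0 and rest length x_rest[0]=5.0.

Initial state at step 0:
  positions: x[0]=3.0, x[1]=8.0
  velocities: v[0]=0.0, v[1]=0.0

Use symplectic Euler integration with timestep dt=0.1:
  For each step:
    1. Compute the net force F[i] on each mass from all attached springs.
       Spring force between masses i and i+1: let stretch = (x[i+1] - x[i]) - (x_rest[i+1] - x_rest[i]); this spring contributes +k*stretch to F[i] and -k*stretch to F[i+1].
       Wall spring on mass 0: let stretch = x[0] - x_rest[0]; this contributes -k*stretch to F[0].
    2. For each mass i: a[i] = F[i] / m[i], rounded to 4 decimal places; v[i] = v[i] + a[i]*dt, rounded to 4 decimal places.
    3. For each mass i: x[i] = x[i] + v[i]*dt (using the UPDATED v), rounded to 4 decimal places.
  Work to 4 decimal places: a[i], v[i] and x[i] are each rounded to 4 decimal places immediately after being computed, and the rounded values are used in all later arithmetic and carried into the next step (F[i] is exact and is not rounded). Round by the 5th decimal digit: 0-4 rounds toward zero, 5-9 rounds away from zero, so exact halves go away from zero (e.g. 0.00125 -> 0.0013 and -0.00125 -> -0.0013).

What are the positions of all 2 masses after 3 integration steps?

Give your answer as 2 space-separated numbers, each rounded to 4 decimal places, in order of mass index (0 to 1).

Answer: 3.1180 8.0005

Derivation:
Step 0: x=[3.0000 8.0000] v=[0.0000 0.0000]
Step 1: x=[3.0200 8.0000] v=[0.2000 0.0000]
Step 2: x=[3.0596 8.0001] v=[0.3960 0.0010]
Step 3: x=[3.1180 8.0005] v=[0.5841 0.0040]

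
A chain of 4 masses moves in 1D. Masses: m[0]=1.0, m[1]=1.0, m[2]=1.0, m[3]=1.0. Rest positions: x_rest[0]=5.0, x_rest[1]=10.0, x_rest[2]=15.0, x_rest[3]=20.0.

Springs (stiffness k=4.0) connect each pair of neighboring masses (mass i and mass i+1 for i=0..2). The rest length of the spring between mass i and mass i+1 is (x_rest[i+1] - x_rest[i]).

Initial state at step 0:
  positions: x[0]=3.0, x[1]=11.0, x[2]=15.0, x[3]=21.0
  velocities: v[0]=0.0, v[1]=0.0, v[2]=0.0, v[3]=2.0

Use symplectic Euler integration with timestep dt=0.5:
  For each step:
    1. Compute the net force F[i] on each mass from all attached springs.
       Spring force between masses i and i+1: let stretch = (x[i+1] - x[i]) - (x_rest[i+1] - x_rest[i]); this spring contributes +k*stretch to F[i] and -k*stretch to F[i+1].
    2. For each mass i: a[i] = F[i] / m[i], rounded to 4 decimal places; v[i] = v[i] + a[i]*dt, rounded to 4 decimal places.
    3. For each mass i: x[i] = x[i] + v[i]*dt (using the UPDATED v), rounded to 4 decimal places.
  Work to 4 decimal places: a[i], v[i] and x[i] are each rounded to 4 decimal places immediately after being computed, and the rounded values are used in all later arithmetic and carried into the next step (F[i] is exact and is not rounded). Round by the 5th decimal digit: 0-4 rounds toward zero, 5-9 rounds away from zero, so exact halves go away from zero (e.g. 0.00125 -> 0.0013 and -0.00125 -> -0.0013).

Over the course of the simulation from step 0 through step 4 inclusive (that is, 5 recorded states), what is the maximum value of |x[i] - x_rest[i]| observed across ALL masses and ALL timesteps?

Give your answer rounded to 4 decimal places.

Step 0: x=[3.0000 11.0000 15.0000 21.0000] v=[0.0000 0.0000 0.0000 2.0000]
Step 1: x=[6.0000 7.0000 17.0000 21.0000] v=[6.0000 -8.0000 4.0000 0.0000]
Step 2: x=[5.0000 12.0000 13.0000 22.0000] v=[-2.0000 10.0000 -8.0000 2.0000]
Step 3: x=[6.0000 11.0000 17.0000 19.0000] v=[2.0000 -2.0000 8.0000 -6.0000]
Step 4: x=[7.0000 11.0000 17.0000 19.0000] v=[2.0000 0.0000 0.0000 0.0000]
Max displacement = 3.0000

Answer: 3.0000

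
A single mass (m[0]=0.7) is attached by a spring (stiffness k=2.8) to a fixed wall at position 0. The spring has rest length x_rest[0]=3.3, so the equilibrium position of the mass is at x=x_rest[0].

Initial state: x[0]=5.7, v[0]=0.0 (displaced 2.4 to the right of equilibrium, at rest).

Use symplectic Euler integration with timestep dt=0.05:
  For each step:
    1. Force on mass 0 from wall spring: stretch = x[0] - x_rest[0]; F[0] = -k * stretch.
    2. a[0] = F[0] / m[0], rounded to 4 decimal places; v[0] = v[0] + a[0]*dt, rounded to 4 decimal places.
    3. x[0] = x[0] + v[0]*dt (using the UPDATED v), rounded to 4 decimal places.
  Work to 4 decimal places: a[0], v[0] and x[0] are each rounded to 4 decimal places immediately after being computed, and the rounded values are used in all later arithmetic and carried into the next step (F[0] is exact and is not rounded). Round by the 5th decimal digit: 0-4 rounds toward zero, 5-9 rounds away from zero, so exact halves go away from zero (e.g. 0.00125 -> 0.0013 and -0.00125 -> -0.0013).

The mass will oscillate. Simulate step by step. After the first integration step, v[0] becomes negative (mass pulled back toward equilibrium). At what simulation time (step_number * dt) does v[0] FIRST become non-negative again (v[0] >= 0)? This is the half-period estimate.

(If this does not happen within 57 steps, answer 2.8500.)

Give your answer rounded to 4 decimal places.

Step 0: x=[5.7000] v=[0.0000]
Step 1: x=[5.6760] v=[-0.4800]
Step 2: x=[5.6282] v=[-0.9552]
Step 3: x=[5.5572] v=[-1.4208]
Step 4: x=[5.4636] v=[-1.8722]
Step 5: x=[5.3484] v=[-2.3049]
Step 6: x=[5.2127] v=[-2.7146]
Step 7: x=[5.0578] v=[-3.0971]
Step 8: x=[4.8854] v=[-3.4487]
Step 9: x=[4.6971] v=[-3.7658]
Step 10: x=[4.4948] v=[-4.0452]
Step 11: x=[4.2806] v=[-4.2842]
Step 12: x=[4.0566] v=[-4.4803]
Step 13: x=[3.8250] v=[-4.6316]
Step 14: x=[3.5882] v=[-4.7366]
Step 15: x=[3.3485] v=[-4.7942]
Step 16: x=[3.1083] v=[-4.8039]
Step 17: x=[2.8700] v=[-4.7656]
Step 18: x=[2.6360] v=[-4.6796]
Step 19: x=[2.4087] v=[-4.5468]
Step 20: x=[2.1903] v=[-4.3685]
Step 21: x=[1.9830] v=[-4.1466]
Step 22: x=[1.7888] v=[-3.8832]
Step 23: x=[1.6098] v=[-3.5810]
Step 24: x=[1.4477] v=[-3.2430]
Step 25: x=[1.3041] v=[-2.8725]
Step 26: x=[1.1804] v=[-2.4733]
Step 27: x=[1.0779] v=[-2.0494]
Step 28: x=[0.9977] v=[-1.6050]
Step 29: x=[0.9405] v=[-1.1445]
Step 30: x=[0.9069] v=[-0.6726]
Step 31: x=[0.8972] v=[-0.1940]
Step 32: x=[0.9115] v=[0.2866]
First v>=0 after going negative at step 32, time=1.6000

Answer: 1.6000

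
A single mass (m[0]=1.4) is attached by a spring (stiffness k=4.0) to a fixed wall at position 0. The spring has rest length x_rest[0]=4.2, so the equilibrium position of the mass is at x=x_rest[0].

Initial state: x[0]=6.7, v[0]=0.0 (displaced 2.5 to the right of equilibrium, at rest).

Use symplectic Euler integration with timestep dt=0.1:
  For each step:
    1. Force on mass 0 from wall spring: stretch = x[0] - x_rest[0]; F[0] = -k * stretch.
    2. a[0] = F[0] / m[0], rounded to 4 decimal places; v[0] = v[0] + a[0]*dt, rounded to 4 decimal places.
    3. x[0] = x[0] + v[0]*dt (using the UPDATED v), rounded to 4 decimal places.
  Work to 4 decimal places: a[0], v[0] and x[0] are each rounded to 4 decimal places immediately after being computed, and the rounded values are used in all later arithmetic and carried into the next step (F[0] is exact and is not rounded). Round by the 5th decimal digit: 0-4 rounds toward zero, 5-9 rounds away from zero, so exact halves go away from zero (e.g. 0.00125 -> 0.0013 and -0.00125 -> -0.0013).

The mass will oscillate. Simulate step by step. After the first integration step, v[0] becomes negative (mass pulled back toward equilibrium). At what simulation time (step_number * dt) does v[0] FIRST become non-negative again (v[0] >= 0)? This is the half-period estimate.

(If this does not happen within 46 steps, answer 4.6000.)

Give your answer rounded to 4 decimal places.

Step 0: x=[6.7000] v=[0.0000]
Step 1: x=[6.6286] v=[-0.7143]
Step 2: x=[6.4878] v=[-1.4082]
Step 3: x=[6.2816] v=[-2.0619]
Step 4: x=[6.0159] v=[-2.6566]
Step 5: x=[5.6984] v=[-3.1754]
Step 6: x=[5.3381] v=[-3.6035]
Step 7: x=[4.9452] v=[-3.9287]
Step 8: x=[4.5310] v=[-4.1416]
Step 9: x=[4.1074] v=[-4.2362]
Step 10: x=[3.6864] v=[-4.2097]
Step 11: x=[3.2801] v=[-4.0630]
Step 12: x=[2.9001] v=[-3.8002]
Step 13: x=[2.5572] v=[-3.4288]
Step 14: x=[2.2613] v=[-2.9594]
Step 15: x=[2.0208] v=[-2.4055]
Step 16: x=[1.8425] v=[-1.7829]
Step 17: x=[1.7316] v=[-1.1093]
Step 18: x=[1.6912] v=[-0.4040]
Step 19: x=[1.7225] v=[0.3128]
First v>=0 after going negative at step 19, time=1.9000

Answer: 1.9000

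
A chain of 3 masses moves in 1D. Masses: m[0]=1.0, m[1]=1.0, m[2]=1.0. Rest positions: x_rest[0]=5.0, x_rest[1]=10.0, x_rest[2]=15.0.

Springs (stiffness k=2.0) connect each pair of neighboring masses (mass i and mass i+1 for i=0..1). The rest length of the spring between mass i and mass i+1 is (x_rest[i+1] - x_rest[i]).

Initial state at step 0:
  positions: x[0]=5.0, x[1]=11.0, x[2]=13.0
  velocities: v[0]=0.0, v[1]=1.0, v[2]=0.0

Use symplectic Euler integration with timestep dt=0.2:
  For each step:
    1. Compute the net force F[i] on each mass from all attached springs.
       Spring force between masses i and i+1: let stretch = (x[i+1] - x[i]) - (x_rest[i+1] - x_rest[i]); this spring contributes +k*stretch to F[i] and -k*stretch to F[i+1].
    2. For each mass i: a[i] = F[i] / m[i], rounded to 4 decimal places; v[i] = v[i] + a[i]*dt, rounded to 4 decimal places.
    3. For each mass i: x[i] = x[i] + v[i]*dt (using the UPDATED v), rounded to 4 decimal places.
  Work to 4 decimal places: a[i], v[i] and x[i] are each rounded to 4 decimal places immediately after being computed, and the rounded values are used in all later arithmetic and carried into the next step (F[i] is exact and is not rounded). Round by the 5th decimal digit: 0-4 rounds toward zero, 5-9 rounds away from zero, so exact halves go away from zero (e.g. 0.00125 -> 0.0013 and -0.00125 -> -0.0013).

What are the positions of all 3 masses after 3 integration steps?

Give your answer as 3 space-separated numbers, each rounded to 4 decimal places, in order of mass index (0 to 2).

Step 0: x=[5.0000 11.0000 13.0000] v=[0.0000 1.0000 0.0000]
Step 1: x=[5.0800 10.8800 13.2400] v=[0.4000 -0.6000 1.2000]
Step 2: x=[5.2240 10.4848 13.6912] v=[0.7200 -1.9760 2.2560]
Step 3: x=[5.3889 9.9252 14.2859] v=[0.8243 -2.7978 2.9734]

Answer: 5.3889 9.9252 14.2859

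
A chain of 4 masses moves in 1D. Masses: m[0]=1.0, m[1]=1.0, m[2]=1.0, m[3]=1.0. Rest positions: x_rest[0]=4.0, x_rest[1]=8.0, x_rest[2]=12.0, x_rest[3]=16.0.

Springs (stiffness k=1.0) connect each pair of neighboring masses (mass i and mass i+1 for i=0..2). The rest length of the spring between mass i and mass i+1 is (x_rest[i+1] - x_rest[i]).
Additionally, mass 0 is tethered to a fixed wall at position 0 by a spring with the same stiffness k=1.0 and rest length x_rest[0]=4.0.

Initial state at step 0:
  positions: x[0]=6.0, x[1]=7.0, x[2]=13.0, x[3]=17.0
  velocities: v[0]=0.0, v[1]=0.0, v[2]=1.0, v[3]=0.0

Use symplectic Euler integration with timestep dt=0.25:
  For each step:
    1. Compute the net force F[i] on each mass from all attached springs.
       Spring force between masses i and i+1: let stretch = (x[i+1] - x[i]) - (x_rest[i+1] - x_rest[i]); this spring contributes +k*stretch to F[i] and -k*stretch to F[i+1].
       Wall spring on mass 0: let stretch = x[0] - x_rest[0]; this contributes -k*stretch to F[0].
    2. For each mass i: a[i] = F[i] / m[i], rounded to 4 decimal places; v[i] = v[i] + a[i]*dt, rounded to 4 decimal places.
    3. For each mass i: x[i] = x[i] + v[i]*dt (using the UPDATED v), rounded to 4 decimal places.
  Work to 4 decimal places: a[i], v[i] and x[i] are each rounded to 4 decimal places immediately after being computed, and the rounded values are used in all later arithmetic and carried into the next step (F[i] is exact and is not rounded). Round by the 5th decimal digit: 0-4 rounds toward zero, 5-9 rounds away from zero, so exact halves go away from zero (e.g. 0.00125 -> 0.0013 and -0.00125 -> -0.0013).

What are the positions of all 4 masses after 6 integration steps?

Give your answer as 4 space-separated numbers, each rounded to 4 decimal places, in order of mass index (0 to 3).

Step 0: x=[6.0000 7.0000 13.0000 17.0000] v=[0.0000 0.0000 1.0000 0.0000]
Step 1: x=[5.6875 7.3125 13.1250 17.0000] v=[-1.2500 1.2500 0.5000 0.0000]
Step 2: x=[5.1211 7.8867 13.1289 17.0078] v=[-2.2656 2.2969 0.0156 0.0313]
Step 3: x=[4.4075 8.6157 13.0476 17.0232] v=[-2.8545 2.9161 -0.3252 0.0616]
Step 4: x=[3.6814 9.3587 12.9378 17.0401] v=[-2.9043 2.9720 -0.4393 0.0677]
Step 5: x=[3.0801 9.9706 12.8607 17.0506] v=[-2.4053 2.4475 -0.3085 0.0421]
Step 6: x=[2.7169 10.3325 12.8648 17.0493] v=[-1.4527 1.4474 0.0165 -0.0054]

Answer: 2.7169 10.3325 12.8648 17.0493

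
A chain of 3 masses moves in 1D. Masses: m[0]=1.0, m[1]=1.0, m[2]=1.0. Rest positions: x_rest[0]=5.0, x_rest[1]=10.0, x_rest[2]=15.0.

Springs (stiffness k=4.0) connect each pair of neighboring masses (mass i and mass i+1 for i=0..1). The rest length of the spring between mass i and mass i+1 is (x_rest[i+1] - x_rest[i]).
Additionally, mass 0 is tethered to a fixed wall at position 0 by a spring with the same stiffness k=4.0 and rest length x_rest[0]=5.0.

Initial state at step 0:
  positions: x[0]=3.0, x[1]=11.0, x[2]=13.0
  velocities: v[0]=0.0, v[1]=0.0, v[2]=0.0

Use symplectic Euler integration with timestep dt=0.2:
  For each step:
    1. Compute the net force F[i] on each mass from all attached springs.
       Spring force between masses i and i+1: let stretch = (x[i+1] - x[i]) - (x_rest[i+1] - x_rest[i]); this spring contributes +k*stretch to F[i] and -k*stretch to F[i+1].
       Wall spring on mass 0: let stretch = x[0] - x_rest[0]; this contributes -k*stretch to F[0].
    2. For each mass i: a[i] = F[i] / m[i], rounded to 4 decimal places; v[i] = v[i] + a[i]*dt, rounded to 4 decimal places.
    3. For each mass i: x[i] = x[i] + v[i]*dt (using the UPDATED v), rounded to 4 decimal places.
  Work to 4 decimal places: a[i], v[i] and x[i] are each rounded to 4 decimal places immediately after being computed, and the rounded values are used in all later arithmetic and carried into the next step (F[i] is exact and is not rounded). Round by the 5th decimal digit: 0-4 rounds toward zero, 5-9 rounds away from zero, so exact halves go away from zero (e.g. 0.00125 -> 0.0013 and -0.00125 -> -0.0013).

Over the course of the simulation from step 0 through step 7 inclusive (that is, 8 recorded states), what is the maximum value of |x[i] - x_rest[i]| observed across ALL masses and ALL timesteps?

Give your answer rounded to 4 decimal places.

Step 0: x=[3.0000 11.0000 13.0000] v=[0.0000 0.0000 0.0000]
Step 1: x=[3.8000 10.0400 13.4800] v=[4.0000 -4.8000 2.4000]
Step 2: x=[4.9904 8.6320 14.2096] v=[5.9520 -7.0400 3.6480]
Step 3: x=[5.9650 7.5338 14.8468] v=[4.8730 -5.4912 3.1859]
Step 4: x=[6.2362 7.3546 15.1139] v=[1.3560 -0.8958 1.3355]
Step 5: x=[5.6886 8.2380 14.9395] v=[-2.7382 4.4169 -0.8719]
Step 6: x=[4.6387 9.7857 14.4929] v=[-5.2496 7.7386 -2.2331]
Step 7: x=[3.6701 11.2631 14.0931] v=[-4.8430 7.3868 -1.9989]
Max displacement = 2.6454

Answer: 2.6454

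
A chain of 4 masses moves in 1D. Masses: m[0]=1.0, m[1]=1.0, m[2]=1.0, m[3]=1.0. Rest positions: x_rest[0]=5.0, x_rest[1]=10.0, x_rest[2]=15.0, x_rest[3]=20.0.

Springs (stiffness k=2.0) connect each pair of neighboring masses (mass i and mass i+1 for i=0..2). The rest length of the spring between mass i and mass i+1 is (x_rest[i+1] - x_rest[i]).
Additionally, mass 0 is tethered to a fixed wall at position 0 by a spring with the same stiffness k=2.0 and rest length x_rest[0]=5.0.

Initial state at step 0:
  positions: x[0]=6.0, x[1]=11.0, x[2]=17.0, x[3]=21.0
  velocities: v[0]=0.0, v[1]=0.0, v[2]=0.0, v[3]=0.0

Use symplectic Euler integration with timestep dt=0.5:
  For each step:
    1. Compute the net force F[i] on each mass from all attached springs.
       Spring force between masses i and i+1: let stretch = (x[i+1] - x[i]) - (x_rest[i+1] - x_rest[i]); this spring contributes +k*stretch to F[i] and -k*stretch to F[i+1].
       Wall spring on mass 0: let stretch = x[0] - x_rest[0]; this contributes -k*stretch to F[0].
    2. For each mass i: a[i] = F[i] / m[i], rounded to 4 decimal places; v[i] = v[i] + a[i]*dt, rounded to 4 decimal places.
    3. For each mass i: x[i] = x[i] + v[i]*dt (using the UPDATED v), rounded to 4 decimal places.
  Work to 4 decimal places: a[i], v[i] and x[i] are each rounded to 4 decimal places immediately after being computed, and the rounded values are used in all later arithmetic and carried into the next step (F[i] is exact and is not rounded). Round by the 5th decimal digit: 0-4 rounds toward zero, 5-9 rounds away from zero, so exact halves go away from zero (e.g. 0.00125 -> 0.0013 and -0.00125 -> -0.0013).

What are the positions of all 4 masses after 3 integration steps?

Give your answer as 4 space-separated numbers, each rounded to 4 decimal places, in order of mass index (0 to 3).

Step 0: x=[6.0000 11.0000 17.0000 21.0000] v=[0.0000 0.0000 0.0000 0.0000]
Step 1: x=[5.5000 11.5000 16.0000 21.5000] v=[-1.0000 1.0000 -2.0000 1.0000]
Step 2: x=[5.2500 11.2500 15.5000 21.7500] v=[-0.5000 -0.5000 -1.0000 0.5000]
Step 3: x=[5.3750 10.1250 16.0000 21.3750] v=[0.2500 -2.2500 1.0000 -0.7500]

Answer: 5.3750 10.1250 16.0000 21.3750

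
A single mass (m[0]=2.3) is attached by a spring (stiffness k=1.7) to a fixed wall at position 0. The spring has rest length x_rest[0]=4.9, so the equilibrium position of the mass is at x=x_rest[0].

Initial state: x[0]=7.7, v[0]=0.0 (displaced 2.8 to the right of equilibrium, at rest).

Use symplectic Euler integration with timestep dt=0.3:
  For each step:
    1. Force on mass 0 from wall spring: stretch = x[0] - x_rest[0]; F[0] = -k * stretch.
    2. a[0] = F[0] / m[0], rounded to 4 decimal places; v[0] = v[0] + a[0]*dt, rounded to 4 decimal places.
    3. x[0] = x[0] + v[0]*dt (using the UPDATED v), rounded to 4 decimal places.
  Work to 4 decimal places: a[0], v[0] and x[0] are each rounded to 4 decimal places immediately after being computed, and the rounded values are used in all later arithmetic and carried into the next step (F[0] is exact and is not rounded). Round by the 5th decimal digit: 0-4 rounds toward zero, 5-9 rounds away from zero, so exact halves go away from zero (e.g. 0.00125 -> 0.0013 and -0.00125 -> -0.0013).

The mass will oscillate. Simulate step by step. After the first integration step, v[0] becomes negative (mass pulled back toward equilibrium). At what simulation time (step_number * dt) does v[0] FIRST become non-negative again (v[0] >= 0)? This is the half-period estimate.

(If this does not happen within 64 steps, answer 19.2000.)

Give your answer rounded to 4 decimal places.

Step 0: x=[7.7000] v=[0.0000]
Step 1: x=[7.5137] v=[-0.6209]
Step 2: x=[7.1536] v=[-1.2005]
Step 3: x=[6.6435] v=[-1.7002]
Step 4: x=[6.0175] v=[-2.0868]
Step 5: x=[5.3171] v=[-2.3346]
Step 6: x=[4.5890] v=[-2.4271]
Step 7: x=[3.8816] v=[-2.3581]
Step 8: x=[3.2419] v=[-2.1323]
Step 9: x=[2.7125] v=[-1.7646]
Step 10: x=[2.3286] v=[-1.2796]
Step 11: x=[2.1158] v=[-0.7094]
Step 12: x=[2.0882] v=[-0.0920]
Step 13: x=[2.2477] v=[0.5315]
First v>=0 after going negative at step 13, time=3.9000

Answer: 3.9000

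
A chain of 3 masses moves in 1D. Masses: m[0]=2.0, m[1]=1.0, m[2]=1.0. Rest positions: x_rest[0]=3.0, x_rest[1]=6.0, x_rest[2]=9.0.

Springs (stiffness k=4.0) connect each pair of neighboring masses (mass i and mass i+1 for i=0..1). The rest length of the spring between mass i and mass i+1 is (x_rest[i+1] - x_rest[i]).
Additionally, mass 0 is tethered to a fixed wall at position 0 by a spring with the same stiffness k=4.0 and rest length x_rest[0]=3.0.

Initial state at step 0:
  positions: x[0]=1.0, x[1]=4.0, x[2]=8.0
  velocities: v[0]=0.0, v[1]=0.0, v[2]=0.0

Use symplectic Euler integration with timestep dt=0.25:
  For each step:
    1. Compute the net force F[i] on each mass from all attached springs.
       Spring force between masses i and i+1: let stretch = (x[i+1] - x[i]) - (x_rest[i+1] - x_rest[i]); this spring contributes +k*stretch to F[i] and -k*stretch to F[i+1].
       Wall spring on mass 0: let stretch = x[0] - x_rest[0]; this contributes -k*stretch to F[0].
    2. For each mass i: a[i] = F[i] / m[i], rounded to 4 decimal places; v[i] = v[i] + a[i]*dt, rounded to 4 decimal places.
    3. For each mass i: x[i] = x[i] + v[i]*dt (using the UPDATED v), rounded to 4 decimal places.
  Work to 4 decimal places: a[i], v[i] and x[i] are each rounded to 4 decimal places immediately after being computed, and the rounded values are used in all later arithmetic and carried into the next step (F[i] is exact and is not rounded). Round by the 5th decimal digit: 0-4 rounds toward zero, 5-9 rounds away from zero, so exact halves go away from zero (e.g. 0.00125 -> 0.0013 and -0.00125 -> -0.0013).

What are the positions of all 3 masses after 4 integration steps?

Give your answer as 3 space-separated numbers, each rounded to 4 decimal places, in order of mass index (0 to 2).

Step 0: x=[1.0000 4.0000 8.0000] v=[0.0000 0.0000 0.0000]
Step 1: x=[1.2500 4.2500 7.7500] v=[1.0000 1.0000 -1.0000]
Step 2: x=[1.7188 4.6250 7.3750] v=[1.8750 1.5000 -1.5000]
Step 3: x=[2.3360 4.9610 7.0625] v=[2.4687 1.3438 -1.2500]
Step 4: x=[2.9893 5.1661 6.9746] v=[2.6132 0.8203 -0.3515]

Answer: 2.9893 5.1661 6.9746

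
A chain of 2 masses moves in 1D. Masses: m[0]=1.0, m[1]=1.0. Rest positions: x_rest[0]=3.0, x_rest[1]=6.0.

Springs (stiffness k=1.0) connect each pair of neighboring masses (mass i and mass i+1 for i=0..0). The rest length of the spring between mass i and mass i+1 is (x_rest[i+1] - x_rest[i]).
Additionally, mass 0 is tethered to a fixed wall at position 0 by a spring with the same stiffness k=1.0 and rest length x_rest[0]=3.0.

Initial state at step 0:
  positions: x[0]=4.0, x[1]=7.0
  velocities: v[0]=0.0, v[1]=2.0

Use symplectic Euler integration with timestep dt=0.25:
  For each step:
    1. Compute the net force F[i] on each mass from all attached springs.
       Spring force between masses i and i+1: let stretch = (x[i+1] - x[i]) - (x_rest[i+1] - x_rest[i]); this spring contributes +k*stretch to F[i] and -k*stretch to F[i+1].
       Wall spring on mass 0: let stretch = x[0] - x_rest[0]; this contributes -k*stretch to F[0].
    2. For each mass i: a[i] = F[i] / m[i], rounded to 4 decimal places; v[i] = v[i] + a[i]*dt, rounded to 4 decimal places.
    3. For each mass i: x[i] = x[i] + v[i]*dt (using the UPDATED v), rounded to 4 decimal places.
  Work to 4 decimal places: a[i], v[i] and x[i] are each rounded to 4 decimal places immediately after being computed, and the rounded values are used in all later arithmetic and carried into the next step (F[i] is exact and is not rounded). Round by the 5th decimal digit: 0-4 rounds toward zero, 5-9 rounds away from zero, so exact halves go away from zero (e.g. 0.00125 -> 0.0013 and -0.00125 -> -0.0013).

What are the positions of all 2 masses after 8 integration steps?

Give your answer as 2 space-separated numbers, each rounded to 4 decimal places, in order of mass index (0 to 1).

Answer: 4.3535 8.6417

Derivation:
Step 0: x=[4.0000 7.0000] v=[0.0000 2.0000]
Step 1: x=[3.9375 7.5000] v=[-0.2500 2.0000]
Step 2: x=[3.8516 7.9649] v=[-0.3438 1.8594]
Step 3: x=[3.7820 8.3602] v=[-0.2784 1.5811]
Step 4: x=[3.7622 8.6569] v=[-0.0794 1.1866]
Step 5: x=[3.8131 8.8351] v=[0.2037 0.7129]
Step 6: x=[3.9396 8.8870] v=[0.5059 0.2074]
Step 7: x=[4.1291 8.8171] v=[0.7579 -0.2795]
Step 8: x=[4.3535 8.6417] v=[0.8976 -0.7015]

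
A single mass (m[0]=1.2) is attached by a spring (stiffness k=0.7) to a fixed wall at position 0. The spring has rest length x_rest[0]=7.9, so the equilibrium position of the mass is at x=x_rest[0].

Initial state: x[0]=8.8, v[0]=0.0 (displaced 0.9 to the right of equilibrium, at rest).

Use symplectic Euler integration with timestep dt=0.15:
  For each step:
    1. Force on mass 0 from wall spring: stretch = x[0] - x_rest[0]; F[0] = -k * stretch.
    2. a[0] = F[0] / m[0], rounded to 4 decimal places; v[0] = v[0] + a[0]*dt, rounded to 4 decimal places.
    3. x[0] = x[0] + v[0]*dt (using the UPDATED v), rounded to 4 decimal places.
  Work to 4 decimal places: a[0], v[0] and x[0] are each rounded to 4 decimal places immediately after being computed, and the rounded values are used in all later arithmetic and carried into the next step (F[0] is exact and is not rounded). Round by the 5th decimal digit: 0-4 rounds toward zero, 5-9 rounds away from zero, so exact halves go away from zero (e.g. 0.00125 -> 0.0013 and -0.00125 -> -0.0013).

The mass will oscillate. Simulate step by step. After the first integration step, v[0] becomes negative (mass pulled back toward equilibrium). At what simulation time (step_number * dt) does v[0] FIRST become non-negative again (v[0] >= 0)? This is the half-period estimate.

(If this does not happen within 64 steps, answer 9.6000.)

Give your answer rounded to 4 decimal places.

Step 0: x=[8.8000] v=[0.0000]
Step 1: x=[8.7882] v=[-0.0788]
Step 2: x=[8.7647] v=[-0.1565]
Step 3: x=[8.7299] v=[-0.2322]
Step 4: x=[8.6842] v=[-0.3048]
Step 5: x=[8.6282] v=[-0.3734]
Step 6: x=[8.5626] v=[-0.4371]
Step 7: x=[8.4883] v=[-0.4951]
Step 8: x=[8.4063] v=[-0.5466]
Step 9: x=[8.3177] v=[-0.5909]
Step 10: x=[8.2236] v=[-0.6275]
Step 11: x=[8.1252] v=[-0.6558]
Step 12: x=[8.0239] v=[-0.6755]
Step 13: x=[7.9210] v=[-0.6863]
Step 14: x=[7.8178] v=[-0.6881]
Step 15: x=[7.7157] v=[-0.6809]
Step 16: x=[7.6160] v=[-0.6648]
Step 17: x=[7.5200] v=[-0.6399]
Step 18: x=[7.4290] v=[-0.6066]
Step 19: x=[7.3442] v=[-0.5654]
Step 20: x=[7.2667] v=[-0.5168]
Step 21: x=[7.1975] v=[-0.4614]
Step 22: x=[7.1375] v=[-0.3999]
Step 23: x=[7.0875] v=[-0.3332]
Step 24: x=[7.0482] v=[-0.2621]
Step 25: x=[7.0201] v=[-0.1876]
Step 26: x=[7.0035] v=[-0.1106]
Step 27: x=[6.9987] v=[-0.0322]
Step 28: x=[7.0057] v=[0.0467]
First v>=0 after going negative at step 28, time=4.2000

Answer: 4.2000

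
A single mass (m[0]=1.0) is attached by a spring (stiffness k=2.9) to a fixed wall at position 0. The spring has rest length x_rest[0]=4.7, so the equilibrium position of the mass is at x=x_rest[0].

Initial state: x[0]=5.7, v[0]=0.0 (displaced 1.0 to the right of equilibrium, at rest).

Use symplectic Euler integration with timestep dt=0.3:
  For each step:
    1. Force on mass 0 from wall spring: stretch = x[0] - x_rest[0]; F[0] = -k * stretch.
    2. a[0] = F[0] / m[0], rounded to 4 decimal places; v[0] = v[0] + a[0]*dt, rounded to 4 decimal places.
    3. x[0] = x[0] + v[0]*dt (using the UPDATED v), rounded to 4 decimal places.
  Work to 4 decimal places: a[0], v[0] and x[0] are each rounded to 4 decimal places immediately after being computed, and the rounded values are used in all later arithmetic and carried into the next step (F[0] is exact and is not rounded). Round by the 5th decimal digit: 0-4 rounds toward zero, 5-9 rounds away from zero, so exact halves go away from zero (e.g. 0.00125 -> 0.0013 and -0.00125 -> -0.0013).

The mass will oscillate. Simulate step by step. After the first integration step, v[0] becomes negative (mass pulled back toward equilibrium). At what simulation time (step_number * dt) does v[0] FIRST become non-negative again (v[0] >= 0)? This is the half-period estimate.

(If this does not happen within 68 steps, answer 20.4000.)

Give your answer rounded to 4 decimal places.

Step 0: x=[5.7000] v=[0.0000]
Step 1: x=[5.4390] v=[-0.8700]
Step 2: x=[4.9851] v=[-1.5129]
Step 3: x=[4.4568] v=[-1.7609]
Step 4: x=[3.9920] v=[-1.5493]
Step 5: x=[3.7120] v=[-0.9333]
Step 6: x=[3.6899] v=[-0.0737]
Step 7: x=[3.9314] v=[0.8051]
First v>=0 after going negative at step 7, time=2.1000

Answer: 2.1000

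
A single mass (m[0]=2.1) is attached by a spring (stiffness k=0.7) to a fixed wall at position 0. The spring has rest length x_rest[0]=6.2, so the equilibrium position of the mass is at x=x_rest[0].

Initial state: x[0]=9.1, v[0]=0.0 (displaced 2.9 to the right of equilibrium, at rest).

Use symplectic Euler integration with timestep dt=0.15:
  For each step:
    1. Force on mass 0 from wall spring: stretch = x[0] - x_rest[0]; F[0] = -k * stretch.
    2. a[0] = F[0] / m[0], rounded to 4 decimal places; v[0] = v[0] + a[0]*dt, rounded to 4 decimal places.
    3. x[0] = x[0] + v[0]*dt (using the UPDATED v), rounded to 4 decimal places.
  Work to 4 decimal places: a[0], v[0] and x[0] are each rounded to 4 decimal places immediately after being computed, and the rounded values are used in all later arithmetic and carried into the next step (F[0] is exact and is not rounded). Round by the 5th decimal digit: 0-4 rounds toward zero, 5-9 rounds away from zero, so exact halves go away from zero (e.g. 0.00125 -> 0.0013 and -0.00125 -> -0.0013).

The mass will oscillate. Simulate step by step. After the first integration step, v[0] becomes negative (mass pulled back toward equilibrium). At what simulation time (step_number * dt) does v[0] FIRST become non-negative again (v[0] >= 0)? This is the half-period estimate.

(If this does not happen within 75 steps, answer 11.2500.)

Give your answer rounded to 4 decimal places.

Answer: 5.5500

Derivation:
Step 0: x=[9.1000] v=[0.0000]
Step 1: x=[9.0783] v=[-0.1450]
Step 2: x=[9.0350] v=[-0.2889]
Step 3: x=[8.9704] v=[-0.4307]
Step 4: x=[8.8850] v=[-0.5692]
Step 5: x=[8.7795] v=[-0.7035]
Step 6: x=[8.6546] v=[-0.8325]
Step 7: x=[8.5113] v=[-0.9552]
Step 8: x=[8.3507] v=[-1.0708]
Step 9: x=[8.1740] v=[-1.1783]
Step 10: x=[7.9825] v=[-1.2770]
Step 11: x=[7.7776] v=[-1.3661]
Step 12: x=[7.5609] v=[-1.4450]
Step 13: x=[7.3340] v=[-1.5130]
Step 14: x=[7.0985] v=[-1.5697]
Step 15: x=[6.8563] v=[-1.6146]
Step 16: x=[6.6092] v=[-1.6474]
Step 17: x=[6.3590] v=[-1.6679]
Step 18: x=[6.1076] v=[-1.6759]
Step 19: x=[5.8569] v=[-1.6713]
Step 20: x=[5.6088] v=[-1.6541]
Step 21: x=[5.3651] v=[-1.6245]
Step 22: x=[5.1277] v=[-1.5828]
Step 23: x=[4.8983] v=[-1.5292]
Step 24: x=[4.6787] v=[-1.4641]
Step 25: x=[4.4705] v=[-1.3880]
Step 26: x=[4.2753] v=[-1.3015]
Step 27: x=[4.0945] v=[-1.2053]
Step 28: x=[3.9295] v=[-1.1000]
Step 29: x=[3.7815] v=[-0.9865]
Step 30: x=[3.6517] v=[-0.8656]
Step 31: x=[3.5410] v=[-0.7382]
Step 32: x=[3.4502] v=[-0.6053]
Step 33: x=[3.3800] v=[-0.4678]
Step 34: x=[3.3310] v=[-0.3268]
Step 35: x=[3.3035] v=[-0.1834]
Step 36: x=[3.2977] v=[-0.0386]
Step 37: x=[3.3137] v=[0.1065]
First v>=0 after going negative at step 37, time=5.5500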